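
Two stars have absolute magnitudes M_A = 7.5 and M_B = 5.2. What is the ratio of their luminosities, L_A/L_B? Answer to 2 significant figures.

L_A/L_B ≈ 0.12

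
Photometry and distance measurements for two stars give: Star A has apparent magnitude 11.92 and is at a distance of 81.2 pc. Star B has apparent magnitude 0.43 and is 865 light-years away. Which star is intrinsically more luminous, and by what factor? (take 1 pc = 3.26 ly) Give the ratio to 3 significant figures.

Star B is more luminous, by a factor of 421000.

Star A: M = m − 5 log₁₀ d + 5 = 11.92 − 5·1.9096 + 5 = 7.372
Star B: d = 865 ly / 3.26 = 265.3 pc
Star B: M = m − 5 log₁₀ d + 5 = 0.43 − 5·2.4238 + 5 = -6.689
ΔM = M_A − M_B = 7.372 − (-6.689) = 14.061; smaller M is more luminous → Star B.
L ratio = 10^(0.4 |ΔM|) = 10^5.624 = 421200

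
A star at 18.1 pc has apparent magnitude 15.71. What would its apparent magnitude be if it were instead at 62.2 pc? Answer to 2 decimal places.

Flux ∝ 1/d², so Δm = 5 log₁₀(d₂/d₁) = 5 log₁₀(62.2/18.1) = 2.681
m₂ = m₁ + Δm = 15.71 + (2.681) = 18.391

m ≈ 18.39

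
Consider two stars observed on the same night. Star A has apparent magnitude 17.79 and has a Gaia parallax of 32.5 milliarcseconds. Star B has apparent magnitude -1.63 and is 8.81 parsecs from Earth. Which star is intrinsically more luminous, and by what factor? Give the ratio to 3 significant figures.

Star B is more luminous, by a factor of 4.81×10^6.

Star A: p = 32.5 mas = 0.0325″ → d = 1/p = 30.77 pc
Star A: M = m − 5 log₁₀ d + 5 = 17.79 − 5·1.4881 + 5 = 15.349
Star B: M = m − 5 log₁₀ d + 5 = -1.63 − 5·0.9450 + 5 = -1.355
ΔM = M_A − M_B = 15.349 − (-1.355) = 16.704; smaller M is more luminous → Star B.
L ratio = 10^(0.4 |ΔM|) = 10^6.682 = 4.805×10^6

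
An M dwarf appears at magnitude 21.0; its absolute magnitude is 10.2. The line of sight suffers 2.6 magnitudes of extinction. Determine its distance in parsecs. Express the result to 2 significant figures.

d ≈ 440 pc

m − M = 5 log₁₀(d/10 pc) + A  ⇒  21.0 − (10.2) − 2.6 = 5 log₁₀(d/10)
8.200 = 5 log₁₀(d/10)
log₁₀ d = (m − M − A)/5 + 1 = 2.6400
d = 10^2.6400 = 436.5 pc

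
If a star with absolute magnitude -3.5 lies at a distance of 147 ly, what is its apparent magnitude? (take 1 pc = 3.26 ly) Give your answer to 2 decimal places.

m ≈ -0.23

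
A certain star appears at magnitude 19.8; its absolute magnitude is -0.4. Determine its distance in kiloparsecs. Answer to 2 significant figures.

d ≈ 110 kpc

μ = m − M = 20.200
m − M = 5 log₁₀ d − 5
log₁₀ d = (m − M)/5 + 1 = 5.0400
d = 10^5.0400 = 109600 pc
= 109.6 kpc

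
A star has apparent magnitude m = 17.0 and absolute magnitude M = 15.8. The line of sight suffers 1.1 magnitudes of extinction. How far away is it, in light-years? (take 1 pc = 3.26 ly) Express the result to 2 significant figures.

d ≈ 34 ly

m − M = 5 log₁₀(d/10 pc) + A  ⇒  17.0 − (15.8) − 1.1 = 5 log₁₀(d/10)
0.100 = 5 log₁₀(d/10)
log₁₀ d = (m − M − A)/5 + 1 = 1.0200
d = 10^1.0200 = 10.47 pc
= 34.14 ly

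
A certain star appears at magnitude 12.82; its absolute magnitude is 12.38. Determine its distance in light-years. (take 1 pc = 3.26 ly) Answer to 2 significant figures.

d ≈ 40 ly

Distance modulus: m − M = 12.82 − (12.38) = 0.440
m − M = 5 log₁₀ d − 5
log₁₀ d = (m − M)/5 + 1 = 1.0880
d = 10^1.0880 = 12.25 pc
= 39.92 ly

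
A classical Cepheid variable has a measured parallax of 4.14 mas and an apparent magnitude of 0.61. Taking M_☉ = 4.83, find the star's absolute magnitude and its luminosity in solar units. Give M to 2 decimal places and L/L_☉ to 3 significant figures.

d = 1/p = 1000/4.14 mas = 241.5 pc
M = m − 5 log₁₀ d + 5 = 0.61 − 5·2.3830 + 5 = -6.305
M − M_☉ = -6.305 − 4.83 = -11.135
L/L_☉ = 10^(−0.4 × -11.135) = 28440

M ≈ -6.30; L/L_☉ ≈ 28400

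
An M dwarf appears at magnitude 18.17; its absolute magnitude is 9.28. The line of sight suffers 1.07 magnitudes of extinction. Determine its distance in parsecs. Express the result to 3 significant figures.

d ≈ 366 pc

m − M = 5 log₁₀(d/10 pc) + A  ⇒  18.17 − (9.28) − 1.07 = 5 log₁₀(d/10)
7.820 = 5 log₁₀(d/10)
log₁₀ d = (m − M − A)/5 + 1 = 2.5640
d = 10^2.5640 = 366.4 pc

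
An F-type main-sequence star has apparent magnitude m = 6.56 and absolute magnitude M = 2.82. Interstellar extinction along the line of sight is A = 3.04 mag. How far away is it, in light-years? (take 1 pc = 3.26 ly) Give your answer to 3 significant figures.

d ≈ 45.0 ly

m − M = 5 log₁₀(d/10 pc) + A  ⇒  6.56 − (2.82) − 3.04 = 5 log₁₀(d/10)
0.700 = 5 log₁₀(d/10)
log₁₀ d = (m − M − A)/5 + 1 = 1.1400
d = 10^1.1400 = 13.80 pc
= 45.00 ly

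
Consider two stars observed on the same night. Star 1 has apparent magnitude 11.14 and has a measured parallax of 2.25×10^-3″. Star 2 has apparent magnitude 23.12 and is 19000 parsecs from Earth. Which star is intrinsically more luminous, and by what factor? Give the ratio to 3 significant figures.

Star 1: d = 1/p = 1/2.25×10^-3″ = 444.4 pc
Star 1: M = m − 5 log₁₀ d + 5 = 11.14 − 5·2.6478 + 5 = 2.901
Star 2: M = m − 5 log₁₀ d + 5 = 23.12 − 5·4.2788 + 5 = 6.726
ΔM = M_1 − M_2 = 2.901 − (6.726) = -3.825; smaller M is more luminous → Star 1.
L ratio = 10^(0.4 |ΔM|) = 10^1.530 = 33.89

Star 1 is more luminous, by a factor of 33.9.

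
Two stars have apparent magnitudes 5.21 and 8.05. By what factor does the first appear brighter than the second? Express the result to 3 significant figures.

Δm = 5.21 − (8.05) = -2.84
Flux ratio = 10^(−0.4 Δm) = 10^(−0.4 × -2.84) = 10^1.136 = 13.68

13.7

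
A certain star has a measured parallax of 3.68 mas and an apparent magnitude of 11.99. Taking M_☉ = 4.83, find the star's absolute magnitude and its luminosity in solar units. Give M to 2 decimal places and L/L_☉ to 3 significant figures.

M ≈ 4.82; L/L_☉ ≈ 1.01

d = 1/p = 1000/3.68 mas = 271.7 pc
M = m − 5 log₁₀ d + 5 = 11.99 − 5·2.4342 + 5 = 4.819
M − M_☉ = 4.819 − 4.83 = -0.011
L/L_☉ = 10^(−0.4 × -0.011) = 1.010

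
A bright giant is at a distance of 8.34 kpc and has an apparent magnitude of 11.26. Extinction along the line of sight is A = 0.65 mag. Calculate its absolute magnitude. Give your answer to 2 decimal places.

d = 8.34 kpc = 8340 pc
5 log₁₀(d/10 pc) = 5 log₁₀(8340) − 5 = 14.606
M = m − 5 log₁₀(d/10) − A = 11.26 − 14.606 − 0.65 = -3.996

M ≈ -4.00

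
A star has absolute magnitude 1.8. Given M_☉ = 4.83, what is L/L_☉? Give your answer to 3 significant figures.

M − M_☉ = 1.8 − 4.83 = -3.030
L/L_☉ = 10^(−0.4 (M − M_☉)) = 10^1.212 = 16.29

L/L_☉ ≈ 16.3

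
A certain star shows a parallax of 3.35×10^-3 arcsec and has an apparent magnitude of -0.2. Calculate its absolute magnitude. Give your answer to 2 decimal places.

M ≈ -7.57

d = 1/p = 1/3.35×10^-3″ = 298.5 pc
5 log₁₀(d/10 pc) = 5 log₁₀(298.5) − 5 = 7.375
M = m − 5 log₁₀(d/10) = -0.2 − 7.375 = -7.575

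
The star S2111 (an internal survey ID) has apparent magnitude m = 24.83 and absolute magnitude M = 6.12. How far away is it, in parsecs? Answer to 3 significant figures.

Distance modulus: m − M = 24.83 − (6.12) = 18.710
m − M = 5 log₁₀ d − 5
log₁₀ d = (m − M)/5 + 1 = 4.7420
d = 10^4.7420 = 55210 pc

d ≈ 55200 pc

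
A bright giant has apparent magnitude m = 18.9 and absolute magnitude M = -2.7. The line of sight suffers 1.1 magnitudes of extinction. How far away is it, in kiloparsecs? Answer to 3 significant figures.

d ≈ 126 kpc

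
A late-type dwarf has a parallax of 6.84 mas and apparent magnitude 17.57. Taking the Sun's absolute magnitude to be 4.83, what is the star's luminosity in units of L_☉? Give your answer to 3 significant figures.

L/L_☉ ≈ 1.71×10^-3

d = 1/p = 1000/6.84 mas = 146.2 pc
M = m − 5 log₁₀ d + 5 = 17.57 − 5·2.1649 + 5 = 11.745
M − M_☉ = 11.745 − 4.83 = 6.915
L/L_☉ = 10^(−0.4 × 6.915) = 1.714×10^-3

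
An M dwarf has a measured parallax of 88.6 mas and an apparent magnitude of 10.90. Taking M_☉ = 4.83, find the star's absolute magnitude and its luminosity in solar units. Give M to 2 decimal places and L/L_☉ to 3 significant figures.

M ≈ 10.64; L/L_☉ ≈ 4.75×10^-3

d = 1/p = 1000/88.6 mas = 11.29 pc
M = m − 5 log₁₀ d + 5 = 10.90 − 5·1.0526 + 5 = 10.637
M − M_☉ = 10.637 − 4.83 = 5.807
L/L_☉ = 10^(−0.4 × 5.807) = 4.755×10^-3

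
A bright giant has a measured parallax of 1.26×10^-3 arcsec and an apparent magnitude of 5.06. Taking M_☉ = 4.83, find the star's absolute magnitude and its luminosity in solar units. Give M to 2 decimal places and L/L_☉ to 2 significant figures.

d = 1/p = 1/1.26×10^-3″ = 793.7 pc
M = m − 5 log₁₀ d + 5 = 5.06 − 5·2.8996 + 5 = -4.438
M − M_☉ = -4.438 − 4.83 = -9.268
L/L_☉ = 10^(−0.4 × -9.268) = 5096

M ≈ -4.44; L/L_☉ ≈ 5100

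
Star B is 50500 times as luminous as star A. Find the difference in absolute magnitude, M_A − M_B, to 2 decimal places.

M_A − M_B ≈ 11.76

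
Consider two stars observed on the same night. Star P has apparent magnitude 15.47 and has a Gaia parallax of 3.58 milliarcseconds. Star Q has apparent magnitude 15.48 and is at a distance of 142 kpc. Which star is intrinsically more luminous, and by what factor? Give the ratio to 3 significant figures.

Star Q is more luminous, by a factor of 256000.

Star P: p = 3.58 mas = 3.58×10^-3″ → d = 1/p = 279.3 pc
Star P: M = m − 5 log₁₀ d + 5 = 15.47 − 5·2.4461 + 5 = 8.239
Star Q: d = 142 kpc = 142000 pc
Star Q: M = m − 5 log₁₀ d + 5 = 15.48 − 5·5.1523 + 5 = -5.281
ΔM = M_P − M_Q = 8.239 − (-5.281) = 13.521; smaller M is more luminous → Star Q.
L ratio = 10^(0.4 |ΔM|) = 10^5.408 = 256100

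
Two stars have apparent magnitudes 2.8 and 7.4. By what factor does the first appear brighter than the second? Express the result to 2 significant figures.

Δm = 2.8 − (7.4) = -4.6
Flux ratio = 10^(−0.4 Δm) = 10^(−0.4 × -4.6) = 10^1.840 = 69.18

69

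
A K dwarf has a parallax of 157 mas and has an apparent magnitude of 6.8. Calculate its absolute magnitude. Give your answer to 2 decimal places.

M ≈ 7.78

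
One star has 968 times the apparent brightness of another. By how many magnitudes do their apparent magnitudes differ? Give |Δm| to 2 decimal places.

|Δm| ≈ 7.46

Pogson: Δm = −2.5 log₁₀(ratio) = −2.5 log₁₀(968) = −2.5 × 2.9859 = -7.465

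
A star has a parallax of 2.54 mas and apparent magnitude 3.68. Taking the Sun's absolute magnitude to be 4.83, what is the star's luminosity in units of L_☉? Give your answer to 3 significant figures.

d = 1/p = 1000/2.54 mas = 393.7 pc
M = m − 5 log₁₀ d + 5 = 3.68 − 5·2.5952 + 5 = -4.296
M − M_☉ = -4.296 − 4.83 = -9.126
L/L_☉ = 10^(−0.4 × -9.126) = 4470

L/L_☉ ≈ 4470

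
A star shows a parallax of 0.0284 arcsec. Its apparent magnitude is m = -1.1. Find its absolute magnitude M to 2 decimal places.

d = 1/p = 1/0.0284″ = 35.21 pc
5 log₁₀(d/10 pc) = 5 log₁₀(35.21) − 5 = 2.733
M = m − 5 log₁₀(d/10) = -1.1 − 2.733 = -3.833

M ≈ -3.83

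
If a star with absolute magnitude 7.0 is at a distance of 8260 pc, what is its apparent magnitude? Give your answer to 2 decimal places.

m ≈ 21.58

m = M + 5 log₁₀ d − 5 = 7.0 + 5·3.9170 − 5 = 21.585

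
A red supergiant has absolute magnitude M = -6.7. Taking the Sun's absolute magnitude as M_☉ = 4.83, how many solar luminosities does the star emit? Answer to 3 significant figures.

L/L_☉ ≈ 40900

M − M_☉ = -6.7 − 4.83 = -11.530
L/L_☉ = 10^(−0.4 (M − M_☉)) = 10^4.612 = 40930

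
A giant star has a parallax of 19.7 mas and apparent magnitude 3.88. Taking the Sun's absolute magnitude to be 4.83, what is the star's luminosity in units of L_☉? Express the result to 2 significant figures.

d = 1/p = 1000/19.7 mas = 50.76 pc
M = m − 5 log₁₀ d + 5 = 3.88 − 5·1.7055 + 5 = 0.352
M − M_☉ = 0.352 − 4.83 = -4.478
L/L_☉ = 10^(−0.4 × -4.478) = 61.81

L/L_☉ ≈ 62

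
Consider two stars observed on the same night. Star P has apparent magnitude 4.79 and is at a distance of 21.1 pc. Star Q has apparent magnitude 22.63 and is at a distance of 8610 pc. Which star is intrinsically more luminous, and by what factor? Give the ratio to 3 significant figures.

Star P: M = m − 5 log₁₀ d + 5 = 4.79 − 5·1.3243 + 5 = 3.169
Star Q: M = m − 5 log₁₀ d + 5 = 22.63 − 5·3.9350 + 5 = 7.955
ΔM = M_P − M_Q = 3.169 − (7.955) = -4.786; smaller M is more luminous → Star P.
L ratio = 10^(0.4 |ΔM|) = 10^1.915 = 82.14

Star P is more luminous, by a factor of 82.1.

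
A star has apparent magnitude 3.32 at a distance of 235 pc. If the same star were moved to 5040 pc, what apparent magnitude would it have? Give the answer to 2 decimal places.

m ≈ 9.98

Flux ∝ 1/d², so Δm = 5 log₁₀(d₂/d₁) = 5 log₁₀(5040/235) = 6.657
m₂ = m₁ + Δm = 3.32 + (6.657) = 9.977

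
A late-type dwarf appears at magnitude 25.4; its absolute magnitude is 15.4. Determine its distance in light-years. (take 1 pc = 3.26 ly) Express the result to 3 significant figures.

d ≈ 3260 ly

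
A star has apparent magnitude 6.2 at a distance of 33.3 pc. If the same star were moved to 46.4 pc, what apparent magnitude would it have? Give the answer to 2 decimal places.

m ≈ 6.92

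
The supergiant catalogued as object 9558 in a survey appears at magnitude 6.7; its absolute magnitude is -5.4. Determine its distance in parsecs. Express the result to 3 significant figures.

d ≈ 2630 pc

μ = m − M = 12.100
m − M = 5 log₁₀ d − 5
log₁₀ d = (m − M)/5 + 1 = 3.4200
d = 10^3.4200 = 2630 pc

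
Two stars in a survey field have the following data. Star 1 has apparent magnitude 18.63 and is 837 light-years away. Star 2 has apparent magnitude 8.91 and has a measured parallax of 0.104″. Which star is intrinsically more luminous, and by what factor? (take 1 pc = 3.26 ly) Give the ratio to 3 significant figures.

Star 1: d = 837 ly / 3.26 = 256.7 pc
Star 1: M = m − 5 log₁₀ d + 5 = 18.63 − 5·2.4095 + 5 = 11.582
Star 2: d = 1/p = 1/0.104″ = 9.615 pc
Star 2: M = m − 5 log₁₀ d + 5 = 8.91 − 5·0.9830 + 5 = 8.995
ΔM = M_1 − M_2 = 11.582 − (8.995) = 2.587; smaller M is more luminous → Star 2.
L ratio = 10^(0.4 |ΔM|) = 10^1.035 = 10.84

Star 2 is more luminous, by a factor of 10.8.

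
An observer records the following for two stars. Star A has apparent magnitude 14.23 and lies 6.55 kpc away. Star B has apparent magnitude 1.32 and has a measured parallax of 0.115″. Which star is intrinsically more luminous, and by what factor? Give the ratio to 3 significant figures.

Star A is more luminous, by a factor of 3.89.

Star A: d = 6.55 kpc = 6550 pc
Star A: M = m − 5 log₁₀ d + 5 = 14.23 − 5·3.8162 + 5 = 0.149
Star B: d = 1/p = 1/0.115″ = 8.696 pc
Star B: M = m − 5 log₁₀ d + 5 = 1.32 − 5·0.9393 + 5 = 1.623
ΔM = M_A − M_B = 0.149 − (1.623) = -1.475; smaller M is more luminous → Star A.
L ratio = 10^(0.4 |ΔM|) = 10^0.590 = 3.889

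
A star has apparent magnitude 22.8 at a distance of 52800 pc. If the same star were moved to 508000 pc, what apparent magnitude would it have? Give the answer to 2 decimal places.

Flux ∝ 1/d², so Δm = 5 log₁₀(d₂/d₁) = 5 log₁₀(508000/52800) = 4.916
m₂ = m₁ + Δm = 22.8 + (4.916) = 27.716

m ≈ 27.72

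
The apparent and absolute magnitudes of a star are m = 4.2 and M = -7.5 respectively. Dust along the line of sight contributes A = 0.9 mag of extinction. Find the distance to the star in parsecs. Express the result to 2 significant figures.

m − M = 5 log₁₀(d/10 pc) + A  ⇒  4.2 − (-7.5) − 0.9 = 5 log₁₀(d/10)
10.800 = 5 log₁₀(d/10)
log₁₀ d = (m − M − A)/5 + 1 = 3.1600
d = 10^3.1600 = 1445 pc

d ≈ 1400 pc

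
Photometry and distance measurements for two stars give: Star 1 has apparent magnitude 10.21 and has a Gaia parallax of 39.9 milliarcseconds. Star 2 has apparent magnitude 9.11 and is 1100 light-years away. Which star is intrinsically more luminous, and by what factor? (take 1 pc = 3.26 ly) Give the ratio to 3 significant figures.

Star 1: p = 39.9 mas = 0.0399″ → d = 1/p = 25.06 pc
Star 1: M = m − 5 log₁₀ d + 5 = 10.21 − 5·1.3990 + 5 = 8.215
Star 2: d = 1100 ly / 3.26 = 337.4 pc
Star 2: M = m − 5 log₁₀ d + 5 = 9.11 − 5·2.5282 + 5 = 1.469
ΔM = M_1 − M_2 = 8.215 − (1.469) = 6.746; smaller M is more luminous → Star 2.
L ratio = 10^(0.4 |ΔM|) = 10^2.698 = 499.2

Star 2 is more luminous, by a factor of 499.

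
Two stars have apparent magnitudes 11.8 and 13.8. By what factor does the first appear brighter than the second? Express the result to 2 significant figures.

6.3

Δm = 11.8 − (13.8) = -2.0
Flux ratio = 10^(−0.4 Δm) = 10^(−0.4 × -2.0) = 10^0.800 = 6.310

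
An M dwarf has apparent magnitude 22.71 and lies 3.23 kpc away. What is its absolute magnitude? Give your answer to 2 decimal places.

d = 3.23 kpc = 3230 pc
5 log₁₀(d/10 pc) = 5 log₁₀(3230) − 5 = 12.546
M = m − 5 log₁₀(d/10) = 22.71 − 12.546 = 10.164

M ≈ 10.16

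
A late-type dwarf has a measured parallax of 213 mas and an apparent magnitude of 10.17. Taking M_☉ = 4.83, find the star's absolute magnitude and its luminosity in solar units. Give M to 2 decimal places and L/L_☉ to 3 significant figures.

M ≈ 11.81; L/L_☉ ≈ 1.61×10^-3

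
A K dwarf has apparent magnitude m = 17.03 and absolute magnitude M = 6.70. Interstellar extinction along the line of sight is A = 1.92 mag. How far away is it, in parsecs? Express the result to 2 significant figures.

m − M = 5 log₁₀(d/10 pc) + A  ⇒  17.03 − (6.70) − 1.92 = 5 log₁₀(d/10)
8.410 = 5 log₁₀(d/10)
log₁₀ d = (m − M − A)/5 + 1 = 2.6820
d = 10^2.6820 = 480.8 pc

d ≈ 480 pc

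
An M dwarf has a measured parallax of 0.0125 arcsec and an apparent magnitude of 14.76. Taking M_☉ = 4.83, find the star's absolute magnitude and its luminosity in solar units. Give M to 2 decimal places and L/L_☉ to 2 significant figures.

M ≈ 10.24; L/L_☉ ≈ 6.8×10^-3

d = 1/p = 1/0.0125″ = 80.00 pc
M = m − 5 log₁₀ d + 5 = 14.76 − 5·1.9031 + 5 = 10.245
M − M_☉ = 10.245 − 4.83 = 5.415
L/L_☉ = 10^(−0.4 × 5.415) = 6.826×10^-3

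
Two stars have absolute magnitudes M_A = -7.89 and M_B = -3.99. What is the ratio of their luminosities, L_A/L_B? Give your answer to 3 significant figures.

L_A/L_B ≈ 36.3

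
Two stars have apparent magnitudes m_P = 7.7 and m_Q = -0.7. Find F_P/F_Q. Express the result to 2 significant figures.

F_P/F_Q ≈ 4.4×10^-4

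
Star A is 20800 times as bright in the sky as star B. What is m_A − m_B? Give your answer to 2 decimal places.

m_A − m_B ≈ -10.80

Pogson: Δm = −2.5 log₁₀(ratio) = −2.5 log₁₀(20800) = −2.5 × 4.3181 = -10.795
Star A is brighter, so it has the smaller magnitude: the difference is negative.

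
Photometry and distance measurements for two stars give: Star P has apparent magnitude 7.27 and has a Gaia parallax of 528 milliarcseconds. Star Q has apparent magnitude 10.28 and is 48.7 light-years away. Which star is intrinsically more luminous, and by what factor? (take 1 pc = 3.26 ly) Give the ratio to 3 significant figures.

Star Q is more luminous, by a factor of 3.89.

Star P: p = 528 mas = 0.528″ → d = 1/p = 1.894 pc
Star P: M = m − 5 log₁₀ d + 5 = 7.27 − 5·0.2774 + 5 = 10.883
Star Q: d = 48.7 ly / 3.26 = 14.94 pc
Star Q: M = m − 5 log₁₀ d + 5 = 10.28 − 5·1.1743 + 5 = 9.408
ΔM = M_P − M_Q = 10.883 − (9.408) = 1.475; smaller M is more luminous → Star Q.
L ratio = 10^(0.4 |ΔM|) = 10^0.590 = 3.889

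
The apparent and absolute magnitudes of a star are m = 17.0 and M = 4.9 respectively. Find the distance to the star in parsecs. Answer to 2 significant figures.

d ≈ 2600 pc

Distance modulus: m − M = 17.0 − (4.9) = 12.100
m − M = 5 log₁₀ d − 5
log₁₀ d = (m − M)/5 + 1 = 3.4200
d = 10^3.4200 = 2630 pc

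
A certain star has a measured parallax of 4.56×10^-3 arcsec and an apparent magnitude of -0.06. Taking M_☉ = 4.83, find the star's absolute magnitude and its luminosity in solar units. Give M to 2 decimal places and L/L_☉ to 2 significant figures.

M ≈ -6.77; L/L_☉ ≈ 43000

d = 1/p = 1/4.56×10^-3″ = 219.3 pc
M = m − 5 log₁₀ d + 5 = -0.06 − 5·2.3410 + 5 = -6.765
M − M_☉ = -6.765 − 4.83 = -11.595
L/L_☉ = 10^(−0.4 × -11.595) = 43460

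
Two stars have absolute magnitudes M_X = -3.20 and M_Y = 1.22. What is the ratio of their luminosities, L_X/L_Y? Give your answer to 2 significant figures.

L_X/L_Y ≈ 59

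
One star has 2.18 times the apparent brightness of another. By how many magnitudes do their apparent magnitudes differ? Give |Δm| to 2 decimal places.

Pogson: Δm = −2.5 log₁₀(ratio) = −2.5 log₁₀(2.18) = −2.5 × 0.3385 = -0.846

|Δm| ≈ 0.85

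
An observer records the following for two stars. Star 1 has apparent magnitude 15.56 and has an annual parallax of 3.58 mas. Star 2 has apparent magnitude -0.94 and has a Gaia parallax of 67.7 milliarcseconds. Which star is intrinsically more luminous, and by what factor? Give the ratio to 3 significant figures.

Star 2 is more luminous, by a factor of 11100.

Star 1: p = 3.58 mas = 3.58×10^-3″ → d = 1/p = 279.3 pc
Star 1: M = m − 5 log₁₀ d + 5 = 15.56 − 5·2.4461 + 5 = 8.329
Star 2: p = 67.7 mas = 0.0677″ → d = 1/p = 14.77 pc
Star 2: M = m − 5 log₁₀ d + 5 = -0.94 − 5·1.1694 + 5 = -1.787
ΔM = M_1 − M_2 = 8.329 − (-1.787) = 10.116; smaller M is more luminous → Star 2.
L ratio = 10^(0.4 |ΔM|) = 10^4.047 = 11130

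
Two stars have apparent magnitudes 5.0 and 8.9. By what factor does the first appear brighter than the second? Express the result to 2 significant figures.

36

Magnitude difference = -3.9
Flux ratio = 10^(−0.4 Δm) = 10^(−0.4 × -3.9) = 10^1.560 = 36.31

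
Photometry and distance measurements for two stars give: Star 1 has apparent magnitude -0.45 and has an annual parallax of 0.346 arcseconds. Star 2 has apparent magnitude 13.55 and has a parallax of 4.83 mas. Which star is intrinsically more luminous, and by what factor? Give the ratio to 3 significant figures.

Star 1 is more luminous, by a factor of 77.6.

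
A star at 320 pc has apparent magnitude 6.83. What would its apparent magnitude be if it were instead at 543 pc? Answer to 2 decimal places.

Flux ∝ 1/d², so Δm = 5 log₁₀(d₂/d₁) = 5 log₁₀(543/320) = 1.148
m₂ = m₁ + Δm = 6.83 + (1.148) = 7.978

m ≈ 7.98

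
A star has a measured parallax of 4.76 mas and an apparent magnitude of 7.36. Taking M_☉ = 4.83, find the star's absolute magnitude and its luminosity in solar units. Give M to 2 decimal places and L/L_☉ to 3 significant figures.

M ≈ 0.75; L/L_☉ ≈ 42.9

d = 1/p = 1000/4.76 mas = 210.1 pc
M = m − 5 log₁₀ d + 5 = 7.36 − 5·2.3224 + 5 = 0.748
M − M_☉ = 0.748 − 4.83 = -4.082
L/L_☉ = 10^(−0.4 × -4.082) = 42.93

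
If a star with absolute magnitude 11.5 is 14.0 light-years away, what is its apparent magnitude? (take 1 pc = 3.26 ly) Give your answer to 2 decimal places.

m ≈ 9.66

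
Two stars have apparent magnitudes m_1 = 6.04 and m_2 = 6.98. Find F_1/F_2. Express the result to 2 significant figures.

Magnitude difference = -0.94
Flux ratio = 10^(−0.4 Δm) = 10^(−0.4 × -0.94) = 10^0.376 = 2.377

F_1/F_2 ≈ 2.4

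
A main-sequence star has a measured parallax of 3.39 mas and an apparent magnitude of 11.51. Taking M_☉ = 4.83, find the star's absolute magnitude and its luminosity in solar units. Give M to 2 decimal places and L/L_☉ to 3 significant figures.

d = 1/p = 1000/3.39 mas = 295.0 pc
M = m − 5 log₁₀ d + 5 = 11.51 − 5·2.4698 + 5 = 4.161
M − M_☉ = 4.161 − 4.83 = -0.669
L/L_☉ = 10^(−0.4 × -0.669) = 1.852

M ≈ 4.16; L/L_☉ ≈ 1.85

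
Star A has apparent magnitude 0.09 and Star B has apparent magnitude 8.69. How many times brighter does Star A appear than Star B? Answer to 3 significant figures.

2750

Magnitude difference = -8.60
Flux ratio = 10^(−0.4 Δm) = 10^(−0.4 × -8.60) = 10^3.440 = 2754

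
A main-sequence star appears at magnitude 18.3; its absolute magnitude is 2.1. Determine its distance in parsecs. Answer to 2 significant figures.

Distance modulus: m − M = 18.3 − (2.1) = 16.200
m − M = 5 log₁₀ d − 5
log₁₀ d = (m − M)/5 + 1 = 4.2400
d = 10^4.2400 = 17380 pc

d ≈ 17000 pc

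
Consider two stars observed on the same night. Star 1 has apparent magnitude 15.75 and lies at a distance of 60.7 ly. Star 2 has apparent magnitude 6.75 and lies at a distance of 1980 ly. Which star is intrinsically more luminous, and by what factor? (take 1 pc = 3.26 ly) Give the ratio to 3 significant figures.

Star 2 is more luminous, by a factor of 4.24×10^6.

Star 1: d = 60.7 ly / 3.26 = 18.62 pc
Star 1: M = m − 5 log₁₀ d + 5 = 15.75 − 5·1.2700 + 5 = 14.400
Star 2: d = 1980 ly / 3.26 = 607.4 pc
Star 2: M = m − 5 log₁₀ d + 5 = 6.75 − 5·2.7834 + 5 = -2.167
ΔM = M_1 − M_2 = 14.400 − (-2.167) = 16.567; smaller M is more luminous → Star 2.
L ratio = 10^(0.4 |ΔM|) = 10^6.627 = 4.236×10^6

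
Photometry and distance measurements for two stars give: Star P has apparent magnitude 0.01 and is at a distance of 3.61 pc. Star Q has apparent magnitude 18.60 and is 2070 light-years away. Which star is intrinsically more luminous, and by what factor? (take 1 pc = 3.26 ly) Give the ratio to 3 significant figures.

Star P is more luminous, by a factor of 882.

Star P: M = m − 5 log₁₀ d + 5 = 0.01 − 5·0.5575 + 5 = 2.222
Star Q: d = 2070 ly / 3.26 = 635.0 pc
Star Q: M = m − 5 log₁₀ d + 5 = 18.60 − 5·2.8028 + 5 = 9.586
ΔM = M_P − M_Q = 2.222 − (9.586) = -7.364; smaller M is more luminous → Star P.
L ratio = 10^(0.4 |ΔM|) = 10^2.946 = 882.1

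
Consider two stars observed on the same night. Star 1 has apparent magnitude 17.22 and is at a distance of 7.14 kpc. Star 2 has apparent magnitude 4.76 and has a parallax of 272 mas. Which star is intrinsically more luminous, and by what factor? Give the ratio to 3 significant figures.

Star 1: d = 7.14 kpc = 7140 pc
Star 1: M = m − 5 log₁₀ d + 5 = 17.22 − 5·3.8537 + 5 = 2.952
Star 2: p = 272 mas = 0.272″ → d = 1/p = 3.676 pc
Star 2: M = m − 5 log₁₀ d + 5 = 4.76 − 5·0.5654 + 5 = 6.933
ΔM = M_1 − M_2 = 2.952 − (6.933) = -3.981; smaller M is more luminous → Star 1.
L ratio = 10^(0.4 |ΔM|) = 10^1.593 = 39.13

Star 1 is more luminous, by a factor of 39.1.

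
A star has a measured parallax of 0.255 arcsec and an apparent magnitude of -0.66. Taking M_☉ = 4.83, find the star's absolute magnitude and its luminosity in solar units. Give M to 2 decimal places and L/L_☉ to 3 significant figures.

d = 1/p = 1/0.255″ = 3.922 pc
M = m − 5 log₁₀ d + 5 = -0.66 − 5·0.5935 + 5 = 1.373
M − M_☉ = 1.373 − 4.83 = -3.457
L/L_☉ = 10^(−0.4 × -3.457) = 24.15

M ≈ 1.37; L/L_☉ ≈ 24.2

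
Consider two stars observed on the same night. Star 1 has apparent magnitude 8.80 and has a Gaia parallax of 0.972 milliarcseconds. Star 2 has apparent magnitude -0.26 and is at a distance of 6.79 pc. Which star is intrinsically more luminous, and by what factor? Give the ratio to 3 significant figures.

Star 1 is more luminous, by a factor of 5.46.

Star 1: p = 0.972 mas = 9.72×10^-4″ → d = 1/p = 1029 pc
Star 1: M = m − 5 log₁₀ d + 5 = 8.80 − 5·3.0123 + 5 = -1.262
Star 2: M = m − 5 log₁₀ d + 5 = -0.26 − 5·0.8319 + 5 = 0.581
ΔM = M_1 − M_2 = -1.262 − (0.581) = -1.842; smaller M is more luminous → Star 1.
L ratio = 10^(0.4 |ΔM|) = 10^0.737 = 5.457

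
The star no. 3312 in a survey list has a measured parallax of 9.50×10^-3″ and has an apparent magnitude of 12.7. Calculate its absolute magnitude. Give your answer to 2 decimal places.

d = 1/p = 1/9.50×10^-3″ = 105.3 pc
5 log₁₀(d/10 pc) = 5 log₁₀(105.3) − 5 = 5.111
M = m − 5 log₁₀(d/10) = 12.7 − 5.111 = 7.589

M ≈ 7.59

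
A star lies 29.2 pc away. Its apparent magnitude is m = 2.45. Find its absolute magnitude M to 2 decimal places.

M ≈ 0.12

5 log₁₀(d/10 pc) = 5 log₁₀(29.20) − 5 = 2.327
M = m − 5 log₁₀(d/10) = 2.45 − 2.327 = 0.123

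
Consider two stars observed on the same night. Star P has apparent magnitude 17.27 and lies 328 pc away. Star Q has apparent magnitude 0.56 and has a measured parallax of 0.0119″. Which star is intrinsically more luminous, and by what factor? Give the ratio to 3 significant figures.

Star P: M = m − 5 log₁₀ d + 5 = 17.27 − 5·2.5159 + 5 = 9.691
Star Q: d = 1/p = 1/0.0119″ = 84.03 pc
Star Q: M = m − 5 log₁₀ d + 5 = 0.56 − 5·1.9245 + 5 = -4.062
ΔM = M_P − M_Q = 9.691 − (-4.062) = 13.753; smaller M is more luminous → Star Q.
L ratio = 10^(0.4 |ΔM|) = 10^5.501 = 317100

Star Q is more luminous, by a factor of 317000.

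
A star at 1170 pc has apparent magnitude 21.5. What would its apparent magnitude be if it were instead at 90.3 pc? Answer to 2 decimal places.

m ≈ 15.94

Flux ∝ 1/d², so Δm = 5 log₁₀(d₂/d₁) = 5 log₁₀(90.3/1170) = -5.562
m₂ = m₁ + Δm = 21.5 + (-5.562) = 15.938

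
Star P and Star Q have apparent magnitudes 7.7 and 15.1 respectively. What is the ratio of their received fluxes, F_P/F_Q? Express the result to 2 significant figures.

Magnitude difference = -7.4
Flux ratio = 10^(−0.4 Δm) = 10^(−0.4 × -7.4) = 10^2.960 = 912.0

F_P/F_Q ≈ 910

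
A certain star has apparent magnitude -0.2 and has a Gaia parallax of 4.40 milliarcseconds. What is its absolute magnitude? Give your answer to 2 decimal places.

M ≈ -6.98

p = 4.40 mas = 4.40×10^-3″ → d = 1/p = 227.3 pc
5 log₁₀(d/10 pc) = 5 log₁₀(227.3) − 5 = 6.783
M = m − 5 log₁₀(d/10) = -0.2 − 6.783 = -6.983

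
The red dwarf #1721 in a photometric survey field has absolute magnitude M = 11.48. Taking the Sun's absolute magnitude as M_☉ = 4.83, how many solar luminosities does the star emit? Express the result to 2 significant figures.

L/L_☉ ≈ 2.2×10^-3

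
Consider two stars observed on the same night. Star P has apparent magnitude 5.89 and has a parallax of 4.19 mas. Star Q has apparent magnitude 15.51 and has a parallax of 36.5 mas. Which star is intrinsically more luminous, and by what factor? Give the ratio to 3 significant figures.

Star P is more luminous, by a factor of 535000.

Star P: p = 4.19 mas = 4.19×10^-3″ → d = 1/p = 238.7 pc
Star P: M = m − 5 log₁₀ d + 5 = 5.89 − 5·2.3778 + 5 = -0.999
Star Q: p = 36.5 mas = 0.0365″ → d = 1/p = 27.40 pc
Star Q: M = m − 5 log₁₀ d + 5 = 15.51 − 5·1.4377 + 5 = 13.321
ΔM = M_P − M_Q = -0.999 − (13.321) = -14.320; smaller M is more luminous → Star P.
L ratio = 10^(0.4 |ΔM|) = 10^5.728 = 534800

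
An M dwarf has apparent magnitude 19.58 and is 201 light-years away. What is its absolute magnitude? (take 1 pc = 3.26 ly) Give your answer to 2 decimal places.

d = 201 ly / 3.26 = 61.66 pc
5 log₁₀(d/10 pc) = 5 log₁₀(61.66) − 5 = 3.950
M = m − 5 log₁₀(d/10) = 19.58 − 3.950 = 15.630

M ≈ 15.63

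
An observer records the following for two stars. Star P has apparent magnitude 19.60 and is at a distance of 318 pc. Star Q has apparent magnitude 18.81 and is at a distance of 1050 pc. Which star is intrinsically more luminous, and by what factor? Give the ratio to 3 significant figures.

Star P: M = m − 5 log₁₀ d + 5 = 19.60 − 5·2.5024 + 5 = 12.088
Star Q: M = m − 5 log₁₀ d + 5 = 18.81 − 5·3.0212 + 5 = 8.704
ΔM = M_P − M_Q = 12.088 − (8.704) = 3.384; smaller M is more luminous → Star Q.
L ratio = 10^(0.4 |ΔM|) = 10^1.354 = 22.57

Star Q is more luminous, by a factor of 22.6.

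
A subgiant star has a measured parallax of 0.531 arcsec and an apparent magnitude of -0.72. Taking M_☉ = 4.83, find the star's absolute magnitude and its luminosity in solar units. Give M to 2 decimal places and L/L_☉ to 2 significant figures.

d = 1/p = 1/0.531″ = 1.883 pc
M = m − 5 log₁₀ d + 5 = -0.72 − 5·0.2749 + 5 = 2.905
M − M_☉ = 2.905 − 4.83 = -1.925
L/L_☉ = 10^(−0.4 × -1.925) = 5.886

M ≈ 2.91; L/L_☉ ≈ 5.9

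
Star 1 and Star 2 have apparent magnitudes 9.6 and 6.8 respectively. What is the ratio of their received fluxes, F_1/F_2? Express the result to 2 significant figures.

Δm = 9.6 − (6.8) = 2.8
Flux ratio = 10^(−0.4 Δm) = 10^(−0.4 × 2.8) = 10^-1.120 = 0.07586

F_1/F_2 ≈ 0.076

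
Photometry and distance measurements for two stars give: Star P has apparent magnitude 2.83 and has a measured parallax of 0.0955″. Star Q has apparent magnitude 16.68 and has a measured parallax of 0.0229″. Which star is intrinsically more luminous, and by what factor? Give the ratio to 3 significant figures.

Star P: d = 1/p = 1/0.0955″ = 10.47 pc
Star P: M = m − 5 log₁₀ d + 5 = 2.83 − 5·1.0200 + 5 = 2.730
Star Q: d = 1/p = 1/0.0229″ = 43.67 pc
Star Q: M = m − 5 log₁₀ d + 5 = 16.68 − 5·1.6402 + 5 = 13.479
ΔM = M_P − M_Q = 2.730 − (13.479) = -10.749; smaller M is more luminous → Star P.
L ratio = 10^(0.4 |ΔM|) = 10^4.300 = 19940

Star P is more luminous, by a factor of 19900.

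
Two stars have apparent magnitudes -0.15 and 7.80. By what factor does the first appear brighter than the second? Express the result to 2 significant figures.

1500

Δm = -0.15 − (7.80) = -7.95
Flux ratio = 10^(−0.4 Δm) = 10^(−0.4 × -7.95) = 10^3.180 = 1514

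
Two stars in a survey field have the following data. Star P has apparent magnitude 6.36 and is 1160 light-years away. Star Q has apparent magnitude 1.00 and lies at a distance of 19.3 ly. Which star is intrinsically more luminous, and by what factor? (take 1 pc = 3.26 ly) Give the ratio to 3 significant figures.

Star P is more luminous, by a factor of 25.9.

Star P: d = 1160 ly / 3.26 = 355.8 pc
Star P: M = m − 5 log₁₀ d + 5 = 6.36 − 5·2.5512 + 5 = -1.396
Star Q: d = 19.3 ly / 3.26 = 5.920 pc
Star Q: M = m − 5 log₁₀ d + 5 = 1.00 − 5·0.7723 + 5 = 2.138
ΔM = M_P − M_Q = -1.396 − (2.138) = -3.535; smaller M is more luminous → Star P.
L ratio = 10^(0.4 |ΔM|) = 10^1.414 = 25.93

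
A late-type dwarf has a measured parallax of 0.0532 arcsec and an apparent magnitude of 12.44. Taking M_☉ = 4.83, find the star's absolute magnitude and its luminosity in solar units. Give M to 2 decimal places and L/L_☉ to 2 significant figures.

d = 1/p = 1/0.0532″ = 18.80 pc
M = m − 5 log₁₀ d + 5 = 12.44 − 5·1.2741 + 5 = 11.070
M − M_☉ = 11.070 − 4.83 = 6.240
L/L_☉ = 10^(−0.4 × 6.240) = 3.193×10^-3

M ≈ 11.07; L/L_☉ ≈ 3.2×10^-3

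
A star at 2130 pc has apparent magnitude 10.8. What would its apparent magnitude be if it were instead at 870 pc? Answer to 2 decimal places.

Flux ∝ 1/d², so Δm = 5 log₁₀(d₂/d₁) = 5 log₁₀(870/2130) = -1.944
m₂ = m₁ + Δm = 10.8 + (-1.944) = 8.856

m ≈ 8.86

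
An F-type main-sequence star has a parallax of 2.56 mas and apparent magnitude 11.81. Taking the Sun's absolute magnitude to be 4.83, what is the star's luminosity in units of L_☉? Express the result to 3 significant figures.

L/L_☉ ≈ 2.46

d = 1/p = 1000/2.56 mas = 390.6 pc
M = m − 5 log₁₀ d + 5 = 11.81 − 5·2.5918 + 5 = 3.851
M − M_☉ = 3.851 − 4.83 = -0.979
L/L_☉ = 10^(−0.4 × -0.979) = 2.463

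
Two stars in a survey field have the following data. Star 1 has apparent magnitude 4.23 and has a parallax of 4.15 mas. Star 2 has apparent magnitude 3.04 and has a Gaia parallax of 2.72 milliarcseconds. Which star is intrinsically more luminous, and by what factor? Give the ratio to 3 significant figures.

Star 1: p = 4.15 mas = 4.15×10^-3″ → d = 1/p = 241.0 pc
Star 1: M = m − 5 log₁₀ d + 5 = 4.23 − 5·2.3820 + 5 = -2.680
Star 2: p = 2.72 mas = 2.72×10^-3″ → d = 1/p = 367.6 pc
Star 2: M = m − 5 log₁₀ d + 5 = 3.04 − 5·2.5654 + 5 = -4.787
ΔM = M_1 − M_2 = -2.680 − (-4.787) = 2.107; smaller M is more luminous → Star 2.
L ratio = 10^(0.4 |ΔM|) = 10^0.843 = 6.966

Star 2 is more luminous, by a factor of 6.97.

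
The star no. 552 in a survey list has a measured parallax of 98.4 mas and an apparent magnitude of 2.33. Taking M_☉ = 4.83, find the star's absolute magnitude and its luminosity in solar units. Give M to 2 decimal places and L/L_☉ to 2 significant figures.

M ≈ 2.29; L/L_☉ ≈ 10

d = 1/p = 1000/98.4 mas = 10.16 pc
M = m − 5 log₁₀ d + 5 = 2.33 − 5·1.0070 + 5 = 2.295
M − M_☉ = 2.295 − 4.83 = -2.535
L/L_☉ = 10^(−0.4 × -2.535) = 10.33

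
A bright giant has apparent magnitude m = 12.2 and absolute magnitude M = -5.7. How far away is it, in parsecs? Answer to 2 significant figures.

μ = m − M = 17.900
m − M = 5 log₁₀ d − 5
log₁₀ d = (m − M)/5 + 1 = 4.5800
d = 10^4.5800 = 38020 pc

d ≈ 38000 pc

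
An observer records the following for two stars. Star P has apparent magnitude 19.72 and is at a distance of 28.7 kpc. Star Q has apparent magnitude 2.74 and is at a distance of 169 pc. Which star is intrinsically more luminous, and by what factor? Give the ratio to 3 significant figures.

Star Q is more luminous, by a factor of 215.

Star P: d = 28.7 kpc = 28700 pc
Star P: M = m − 5 log₁₀ d + 5 = 19.72 − 5·4.4579 + 5 = 2.431
Star Q: M = m − 5 log₁₀ d + 5 = 2.74 − 5·2.2279 + 5 = -3.399
ΔM = M_P − M_Q = 2.431 − (-3.399) = 5.830; smaller M is more luminous → Star Q.
L ratio = 10^(0.4 |ΔM|) = 10^2.332 = 214.8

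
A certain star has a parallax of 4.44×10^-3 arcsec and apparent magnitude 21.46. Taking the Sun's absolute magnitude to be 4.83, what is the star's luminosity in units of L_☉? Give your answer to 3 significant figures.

d = 1/p = 1/4.44×10^-3″ = 225.2 pc
M = m − 5 log₁₀ d + 5 = 21.46 − 5·2.3526 + 5 = 14.697
M − M_☉ = 14.697 − 4.83 = 9.867
L/L_☉ = 10^(−0.4 × 9.867) = 1.130×10^-4

L/L_☉ ≈ 1.13×10^-4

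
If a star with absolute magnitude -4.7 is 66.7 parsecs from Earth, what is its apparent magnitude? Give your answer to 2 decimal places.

m = M + 5 log₁₀ d − 5 = -4.7 + 5·1.8241 − 5 = -0.579

m ≈ -0.58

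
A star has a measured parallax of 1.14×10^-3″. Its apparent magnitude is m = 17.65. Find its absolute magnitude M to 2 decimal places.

d = 1/p = 1/1.14×10^-3″ = 877.2 pc
5 log₁₀(d/10 pc) = 5 log₁₀(877.2) − 5 = 9.715
M = m − 5 log₁₀(d/10) = 17.65 − 9.715 = 7.935

M ≈ 7.93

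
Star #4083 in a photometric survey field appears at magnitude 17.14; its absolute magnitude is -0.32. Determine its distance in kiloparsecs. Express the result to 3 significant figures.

d ≈ 31.0 kpc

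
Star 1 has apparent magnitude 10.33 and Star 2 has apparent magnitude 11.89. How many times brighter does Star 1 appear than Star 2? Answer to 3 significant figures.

Magnitude difference = -1.56
Flux ratio = 10^(−0.4 Δm) = 10^(−0.4 × -1.56) = 10^0.624 = 4.207

4.21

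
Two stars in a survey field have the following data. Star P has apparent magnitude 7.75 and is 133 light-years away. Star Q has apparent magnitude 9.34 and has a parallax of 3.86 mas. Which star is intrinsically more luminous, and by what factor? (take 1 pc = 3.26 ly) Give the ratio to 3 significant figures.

Star Q is more luminous, by a factor of 9.32.

Star P: d = 133 ly / 3.26 = 40.80 pc
Star P: M = m − 5 log₁₀ d + 5 = 7.75 − 5·1.6106 + 5 = 4.697
Star Q: p = 3.86 mas = 3.86×10^-3″ → d = 1/p = 259.1 pc
Star Q: M = m − 5 log₁₀ d + 5 = 9.34 − 5·2.4134 + 5 = 2.273
ΔM = M_P − M_Q = 4.697 − (2.273) = 2.424; smaller M is more luminous → Star Q.
L ratio = 10^(0.4 |ΔM|) = 10^0.970 = 9.323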